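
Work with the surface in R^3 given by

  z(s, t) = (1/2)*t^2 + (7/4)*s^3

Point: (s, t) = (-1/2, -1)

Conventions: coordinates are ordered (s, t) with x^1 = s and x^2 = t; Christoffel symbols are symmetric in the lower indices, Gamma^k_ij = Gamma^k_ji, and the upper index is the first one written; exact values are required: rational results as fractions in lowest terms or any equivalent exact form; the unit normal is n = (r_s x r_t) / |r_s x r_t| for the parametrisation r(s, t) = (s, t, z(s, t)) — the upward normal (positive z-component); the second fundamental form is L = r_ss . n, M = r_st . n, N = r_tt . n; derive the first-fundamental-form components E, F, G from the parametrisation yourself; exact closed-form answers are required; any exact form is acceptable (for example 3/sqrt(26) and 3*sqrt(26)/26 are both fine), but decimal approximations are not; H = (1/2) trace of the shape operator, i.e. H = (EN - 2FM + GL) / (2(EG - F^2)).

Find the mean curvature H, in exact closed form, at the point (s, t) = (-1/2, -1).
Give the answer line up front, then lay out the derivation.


Answer: H = -15928*sqrt(953)/908209

z_s = 21/16, z_t = -1, z_ss = -21/4, z_st = 0, z_tt = 1
E = 697/256, F = -21/16, G = 2; answer radicand W^2 = 953/256
unnormalised second-form numerators: l = -21/4, m = 0, n = 1; L = l/sqrt(953/256), and similarly M = m/sqrt(W^2), N = n/sqrt(W^2)
H = (E*n - 2*F*m + G*l) / (2*(EG - F^2)*sqrt(W^2)); E*n - 2*F*m + G*l = -1991/256, EG - F^2 = 953/256, so H = (-1991/1906)/sqrt(953/256)


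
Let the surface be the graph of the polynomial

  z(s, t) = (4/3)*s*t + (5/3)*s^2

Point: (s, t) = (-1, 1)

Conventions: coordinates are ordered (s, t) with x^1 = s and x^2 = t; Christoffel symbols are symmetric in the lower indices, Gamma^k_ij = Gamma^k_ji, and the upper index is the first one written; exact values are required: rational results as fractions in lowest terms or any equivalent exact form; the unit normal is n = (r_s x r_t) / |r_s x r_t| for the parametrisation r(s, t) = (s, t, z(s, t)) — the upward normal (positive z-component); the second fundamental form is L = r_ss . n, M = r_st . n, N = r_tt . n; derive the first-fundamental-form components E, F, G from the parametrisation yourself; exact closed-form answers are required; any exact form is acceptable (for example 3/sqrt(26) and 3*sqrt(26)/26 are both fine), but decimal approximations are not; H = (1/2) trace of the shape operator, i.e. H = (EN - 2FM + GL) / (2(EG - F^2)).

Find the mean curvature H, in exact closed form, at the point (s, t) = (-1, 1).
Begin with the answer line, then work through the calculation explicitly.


Answer: H = 29*sqrt(61)/3721

z_s = -2, z_t = -4/3, z_ss = 10/3, z_st = 4/3, z_tt = 0
E = 5, F = 8/3, G = 25/9; answer radicand W^2 = 61/9
unnormalised second-form numerators: l = 10/3, m = 4/3, n = 0; L = l/sqrt(61/9), and similarly M = m/sqrt(W^2), N = n/sqrt(W^2)
H = (E*n - 2*F*m + G*l) / (2*(EG - F^2)*sqrt(W^2)); E*n - 2*F*m + G*l = 58/27, EG - F^2 = 61/9, so H = (29/183)/sqrt(61/9)


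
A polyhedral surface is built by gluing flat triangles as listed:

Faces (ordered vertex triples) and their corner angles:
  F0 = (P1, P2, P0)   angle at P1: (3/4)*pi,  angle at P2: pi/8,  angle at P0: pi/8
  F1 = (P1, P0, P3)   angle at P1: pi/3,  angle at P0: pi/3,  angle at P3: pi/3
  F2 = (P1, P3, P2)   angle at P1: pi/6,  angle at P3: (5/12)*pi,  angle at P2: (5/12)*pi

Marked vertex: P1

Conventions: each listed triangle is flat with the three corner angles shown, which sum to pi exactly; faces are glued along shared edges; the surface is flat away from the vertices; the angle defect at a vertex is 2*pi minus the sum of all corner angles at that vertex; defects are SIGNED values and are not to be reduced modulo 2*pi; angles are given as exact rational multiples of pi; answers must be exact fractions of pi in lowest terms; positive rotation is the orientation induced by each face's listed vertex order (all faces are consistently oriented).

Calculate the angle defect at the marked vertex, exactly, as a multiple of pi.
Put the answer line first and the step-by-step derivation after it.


Answer: defect(P1) = (3/4)*pi

Sum of corner angles at P1: (5/4)*pi
defect = 2*pi - (5/4)*pi


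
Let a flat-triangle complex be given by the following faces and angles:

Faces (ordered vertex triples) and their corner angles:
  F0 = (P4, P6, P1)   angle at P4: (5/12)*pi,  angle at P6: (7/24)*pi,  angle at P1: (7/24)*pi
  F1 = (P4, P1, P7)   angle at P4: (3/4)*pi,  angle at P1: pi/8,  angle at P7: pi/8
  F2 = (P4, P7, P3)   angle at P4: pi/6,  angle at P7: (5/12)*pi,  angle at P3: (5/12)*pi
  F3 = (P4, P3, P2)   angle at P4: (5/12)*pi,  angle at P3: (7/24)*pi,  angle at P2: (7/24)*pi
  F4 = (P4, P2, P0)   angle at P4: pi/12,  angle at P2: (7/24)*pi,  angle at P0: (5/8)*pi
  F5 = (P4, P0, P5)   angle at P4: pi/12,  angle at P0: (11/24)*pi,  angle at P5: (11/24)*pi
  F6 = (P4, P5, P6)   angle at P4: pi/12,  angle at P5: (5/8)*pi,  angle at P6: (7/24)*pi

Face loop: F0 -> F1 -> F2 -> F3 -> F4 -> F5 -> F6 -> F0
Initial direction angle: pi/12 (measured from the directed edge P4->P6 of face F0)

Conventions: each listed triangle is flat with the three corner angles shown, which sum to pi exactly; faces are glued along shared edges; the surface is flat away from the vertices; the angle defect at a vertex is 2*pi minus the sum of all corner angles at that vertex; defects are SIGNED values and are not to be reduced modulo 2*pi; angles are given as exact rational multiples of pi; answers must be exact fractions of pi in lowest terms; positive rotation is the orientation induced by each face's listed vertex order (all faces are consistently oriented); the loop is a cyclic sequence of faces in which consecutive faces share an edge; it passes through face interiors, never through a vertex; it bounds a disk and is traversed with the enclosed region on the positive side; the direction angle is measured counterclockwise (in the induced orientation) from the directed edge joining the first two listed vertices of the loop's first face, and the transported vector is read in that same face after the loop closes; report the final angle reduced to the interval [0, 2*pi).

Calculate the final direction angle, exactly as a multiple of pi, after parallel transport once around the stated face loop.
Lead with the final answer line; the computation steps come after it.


Answer: final direction angle = pi/12

enclosed vertex P4: corner angles sum to 2*pi, defect = 2*pi - 2*pi = 0
by Gauss-Bonnet the loop rotates the vector by the enclosed defect sum (positive orientation, mod 2*pi)
final angle = pi/12 + 0 = pi/12 (mod 2*pi)


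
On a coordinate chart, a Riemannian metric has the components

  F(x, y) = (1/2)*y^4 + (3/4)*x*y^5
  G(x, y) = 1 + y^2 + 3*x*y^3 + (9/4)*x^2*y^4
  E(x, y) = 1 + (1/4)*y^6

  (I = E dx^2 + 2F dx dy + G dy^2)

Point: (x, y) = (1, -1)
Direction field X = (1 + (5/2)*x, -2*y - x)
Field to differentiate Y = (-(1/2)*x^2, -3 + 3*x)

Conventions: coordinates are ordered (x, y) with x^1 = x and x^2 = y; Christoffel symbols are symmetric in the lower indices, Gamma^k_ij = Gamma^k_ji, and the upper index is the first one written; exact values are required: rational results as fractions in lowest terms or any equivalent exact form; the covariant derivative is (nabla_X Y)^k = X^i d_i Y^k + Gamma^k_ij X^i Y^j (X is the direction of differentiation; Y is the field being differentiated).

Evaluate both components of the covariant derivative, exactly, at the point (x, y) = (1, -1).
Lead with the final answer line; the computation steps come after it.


Answer: (nabla_X Y)^x = -13/4, (nabla_X Y)^y = 41/4

E = 5/4, F = -1/4, G = 5/4 at the point
E_x = 0, E_y = -3/2, F_x = -3/4, F_y = 7/4, G_x = 3/2, G_y = -2
EG - F^2 = 3/2;  g^inv = (2/3) * [[5/4, 1/4], [1/4, 5/4]]
first-kind symbols [ij,l] = (1/2)(d_i g_jl + d_j g_il - d_l g_ij): [xx,x] = E_x/2 = 0, [xx,y] = F_x - E_y/2 = 0, [xy,x] = E_y/2 = -3/4, [xy,y] = G_x/2 = 3/4, [yy,x] = F_y - G_x/2 = 1, [yy,y] = G_y/2 = -1
Gamma^x_ij = (G*[ij,x] - F*[ij,y])/(EG - F^2), Gamma^y_ij = (E*[ij,y] - F*[ij,x])/(EG - F^2)
Gamma_xxx = 0, Gamma_xxy = -1/2, Gamma_xyy = 2/3, Gamma_yxx = 0, Gamma_yxy = 1/2, Gamma_yyy = -2/3
X = (7/2, 1), Y = (-1/2, 0) at the point


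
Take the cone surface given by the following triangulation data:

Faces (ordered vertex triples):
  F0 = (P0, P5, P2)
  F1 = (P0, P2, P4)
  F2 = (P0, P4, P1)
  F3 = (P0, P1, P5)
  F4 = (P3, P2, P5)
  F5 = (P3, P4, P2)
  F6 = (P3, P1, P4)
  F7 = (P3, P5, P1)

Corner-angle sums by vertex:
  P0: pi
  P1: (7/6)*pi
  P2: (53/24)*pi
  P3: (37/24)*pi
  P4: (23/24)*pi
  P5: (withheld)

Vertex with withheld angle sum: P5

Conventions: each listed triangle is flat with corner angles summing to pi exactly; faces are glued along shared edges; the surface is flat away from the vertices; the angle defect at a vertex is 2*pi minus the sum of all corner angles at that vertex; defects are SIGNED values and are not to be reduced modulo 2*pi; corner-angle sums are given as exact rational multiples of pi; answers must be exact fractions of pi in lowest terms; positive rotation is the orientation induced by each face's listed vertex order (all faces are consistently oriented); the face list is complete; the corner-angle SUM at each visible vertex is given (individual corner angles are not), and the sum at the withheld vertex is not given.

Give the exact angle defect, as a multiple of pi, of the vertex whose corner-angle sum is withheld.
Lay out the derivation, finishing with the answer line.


V = 6, E = 12, F = 8; chi = V - E + F = 2
Gauss-Bonnet: total defect = 2*pi*chi = 4*pi; visible defects sum to (25/8)*pi

Answer: defect(P5) = (7/8)*pi


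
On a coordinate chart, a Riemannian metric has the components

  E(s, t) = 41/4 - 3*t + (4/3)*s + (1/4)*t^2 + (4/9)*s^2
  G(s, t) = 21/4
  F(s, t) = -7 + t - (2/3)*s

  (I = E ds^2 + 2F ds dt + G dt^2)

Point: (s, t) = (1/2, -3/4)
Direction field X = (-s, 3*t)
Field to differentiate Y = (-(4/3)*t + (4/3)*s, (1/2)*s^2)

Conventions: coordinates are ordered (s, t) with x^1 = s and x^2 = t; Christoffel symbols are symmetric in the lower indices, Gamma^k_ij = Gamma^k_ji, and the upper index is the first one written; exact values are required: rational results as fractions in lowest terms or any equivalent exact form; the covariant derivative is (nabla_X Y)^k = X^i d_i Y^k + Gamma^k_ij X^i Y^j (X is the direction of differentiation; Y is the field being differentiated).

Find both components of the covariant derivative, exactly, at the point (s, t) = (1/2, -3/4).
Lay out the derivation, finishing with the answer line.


E = 7729/576, F = -97/12, G = 21/4 at the point
E_s = 16/9, E_t = -27/8, F_s = -2/3, F_t = 1, G_s = 0, G_t = 0
EG - F^2 = 11765/2304;  g^inv = (2304/11765) * [[21/4, 97/12], [97/12, 7729/576]]
first-kind symbols [ij,l] = (1/2)(d_i g_jl + d_j g_il - d_l g_ij): [ss,s] = E_s/2 = 8/9, [ss,t] = F_s - E_t/2 = 49/48, [st,s] = E_t/2 = -27/16, [st,t] = G_s/2 = 0, [tt,s] = F_t - G_s/2 = 1, [tt,t] = G_t/2 = 0
Gamma^s_ij = (G*[ij,s] - F*[ij,t])/(EG - F^2), Gamma^t_ij = (E*[ij,t] - F*[ij,s])/(EG - F^2)
Gamma_sss = 29764/11765, Gamma_sst = -20412/11765, Gamma_stt = 12096/11765, Gamma_tss = 192459/47060, Gamma_tst = -31428/11765, Gamma_ttt = 18624/11765
X = (-1/2, -9/4), Y = (5/3, 1/8) at the point

Answer: (nabla_X Y)^s = 184961/28236, (nabla_X Y)^t = 114471/18824


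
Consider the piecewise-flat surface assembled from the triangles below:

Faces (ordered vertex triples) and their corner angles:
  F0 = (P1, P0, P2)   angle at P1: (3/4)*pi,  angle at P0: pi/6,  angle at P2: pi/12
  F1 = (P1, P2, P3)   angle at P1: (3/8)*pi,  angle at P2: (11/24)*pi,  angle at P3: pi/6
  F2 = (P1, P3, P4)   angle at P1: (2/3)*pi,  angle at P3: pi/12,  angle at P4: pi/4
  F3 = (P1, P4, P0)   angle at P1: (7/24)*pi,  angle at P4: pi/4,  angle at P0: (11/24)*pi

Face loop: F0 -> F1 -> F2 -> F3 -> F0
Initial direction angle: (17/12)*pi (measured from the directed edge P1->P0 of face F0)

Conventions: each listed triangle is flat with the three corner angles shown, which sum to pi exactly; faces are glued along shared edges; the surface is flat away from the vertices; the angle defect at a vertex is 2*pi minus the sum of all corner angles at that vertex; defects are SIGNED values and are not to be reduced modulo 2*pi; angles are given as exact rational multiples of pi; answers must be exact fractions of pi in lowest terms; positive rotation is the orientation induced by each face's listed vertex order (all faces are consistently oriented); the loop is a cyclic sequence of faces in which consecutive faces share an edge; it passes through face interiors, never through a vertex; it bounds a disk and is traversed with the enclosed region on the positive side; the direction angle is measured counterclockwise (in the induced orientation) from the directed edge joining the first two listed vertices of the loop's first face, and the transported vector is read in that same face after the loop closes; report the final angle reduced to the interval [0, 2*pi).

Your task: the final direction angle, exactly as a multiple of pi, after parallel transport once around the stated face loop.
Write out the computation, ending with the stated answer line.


enclosed vertex P1: corner angles sum to (25/12)*pi, defect = 2*pi - (25/12)*pi = -pi/12
by Gauss-Bonnet the loop rotates the vector by the enclosed defect sum (positive orientation, mod 2*pi)
final angle = (17/12)*pi - pi/12 = (4/3)*pi (mod 2*pi)

Answer: final direction angle = (4/3)*pi


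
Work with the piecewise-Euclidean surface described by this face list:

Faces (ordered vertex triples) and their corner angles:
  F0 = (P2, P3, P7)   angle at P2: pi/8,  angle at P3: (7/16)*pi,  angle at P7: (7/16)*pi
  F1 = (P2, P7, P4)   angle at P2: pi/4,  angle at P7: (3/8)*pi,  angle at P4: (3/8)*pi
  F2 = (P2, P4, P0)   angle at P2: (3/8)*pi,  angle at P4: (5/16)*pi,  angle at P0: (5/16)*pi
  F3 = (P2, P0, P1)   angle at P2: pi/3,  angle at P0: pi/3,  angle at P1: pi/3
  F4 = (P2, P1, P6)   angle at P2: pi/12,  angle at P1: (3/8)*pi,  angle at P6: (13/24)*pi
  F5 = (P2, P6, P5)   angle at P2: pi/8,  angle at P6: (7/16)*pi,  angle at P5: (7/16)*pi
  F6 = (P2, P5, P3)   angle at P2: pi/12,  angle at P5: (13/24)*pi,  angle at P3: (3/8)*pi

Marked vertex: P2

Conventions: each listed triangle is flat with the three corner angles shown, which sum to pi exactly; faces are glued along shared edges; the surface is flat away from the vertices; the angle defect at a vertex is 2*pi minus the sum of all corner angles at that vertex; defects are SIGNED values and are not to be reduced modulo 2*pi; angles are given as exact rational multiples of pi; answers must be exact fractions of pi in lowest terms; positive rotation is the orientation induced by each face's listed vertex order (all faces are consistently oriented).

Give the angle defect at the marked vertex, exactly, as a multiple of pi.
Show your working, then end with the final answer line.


Sum of corner angles at P2: (11/8)*pi
defect = 2*pi - (11/8)*pi

Answer: defect(P2) = (5/8)*pi


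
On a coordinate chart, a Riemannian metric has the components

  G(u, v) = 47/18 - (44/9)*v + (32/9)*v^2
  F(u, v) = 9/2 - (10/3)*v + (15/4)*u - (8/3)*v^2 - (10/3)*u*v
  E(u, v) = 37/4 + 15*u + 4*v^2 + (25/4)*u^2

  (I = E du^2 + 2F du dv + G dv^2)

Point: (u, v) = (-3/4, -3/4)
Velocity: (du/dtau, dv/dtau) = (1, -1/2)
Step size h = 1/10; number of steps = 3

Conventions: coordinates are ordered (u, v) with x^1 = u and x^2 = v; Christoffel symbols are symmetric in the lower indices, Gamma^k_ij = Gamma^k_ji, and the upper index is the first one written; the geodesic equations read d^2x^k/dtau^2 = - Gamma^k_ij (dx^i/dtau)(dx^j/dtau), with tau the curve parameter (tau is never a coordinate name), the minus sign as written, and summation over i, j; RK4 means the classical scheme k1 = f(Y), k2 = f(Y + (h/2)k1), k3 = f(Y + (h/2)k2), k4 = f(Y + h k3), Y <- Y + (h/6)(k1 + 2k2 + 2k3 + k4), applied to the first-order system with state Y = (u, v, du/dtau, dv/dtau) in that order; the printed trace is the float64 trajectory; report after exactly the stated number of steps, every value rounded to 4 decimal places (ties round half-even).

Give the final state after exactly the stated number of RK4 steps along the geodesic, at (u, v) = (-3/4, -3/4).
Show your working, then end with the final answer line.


f(Y) = (du/dtau, dv/dtau, -Gamma^u_ij Y'^i Y'^j, -Gamma^v_ij Y'^i Y'^j) with the Gammas evaluated at the stage position; h = 0.100000; intermediate values shown to 6 dp
step 0: u = -0.7500, v = -0.7500, du/dtau = 1.0000, dv/dtau = -0.5000
step 1:
  k1: at (u, v) = (-0.750000, -0.750000), (du/dtau, dv/dtau) = (1.000000, -0.500000); Gamma_uuu = 0.516722, Gamma_uuv = -0.813918, Gamma_uvv = 0.995244, Gamma_vuu = 1.066731, Gamma_vuv = 0.079890, Gamma_vvv = -0.715137; k1 = (1.000000, -0.500000, -1.579451, -0.808057)
  k2: at (u, v) = (-0.700000, -0.775000), (du/dtau, dv/dtau) = (0.921027, -0.540403); Gamma_uuu = 0.481225, Gamma_uuv = -0.758643, Gamma_uvv = 0.923096, Gamma_vuu = 1.046077, Gamma_vuv = 0.093176, Gamma_vvv = -0.722591; k2 = (0.921027, -0.540403, -1.432988, -0.583604)
  k3: at (u, v) = (-0.703949, -0.777020), (du/dtau, dv/dtau) = (0.928351, -0.529180); Gamma_uuu = 0.484408, Gamma_uuv = -0.761394, Gamma_uvv = 0.925052, Gamma_vuu = 1.046624, Gamma_vuv = 0.090492, Gamma_vvv = -0.718502; k3 = (0.928351, -0.529180, -1.424616, -0.611903)
  k4: at (u, v) = (-0.657165, -0.802918), (du/dtau, dv/dtau) = (0.857538, -0.561190); Gamma_uuu = 0.454774, Gamma_uuv = -0.714038, Gamma_uvv = 0.862661, Gamma_vuu = 1.028110, Gamma_vuv = 0.099807, Gamma_vvv = -0.720814; k4 = (0.857538, -0.561190, -1.293360, -0.432972)
  Y <- Y + (h/6)(k1 + 2k2 + 2k3 + k4): u = -0.6574, v = -0.8033, du/dtau = 0.8569, dv/dtau = -0.5605
step 2:
  k1: at (u, v) = (-0.657395, -0.803339), (du/dtau, dv/dtau) = (0.856866, -0.560534); Gamma_uuu = 0.454986, Gamma_uuv = -0.714092, Gamma_uvv = 0.862534, Gamma_vuu = 1.028055, Gamma_vuv = 0.099537, Gamma_vvv = -0.720328; k1 = (0.856866, -0.560534, -1.291028, -0.432876)
  k2: at (u, v) = (-0.614552, -0.831366), (du/dtau, dv/dtau) = (0.792315, -0.582178); Gamma_uuu = 0.431040, Gamma_uuv = -0.673725, Gamma_uvv = 0.808166, Gamma_vuu = 1.011096, Gamma_vuv = 0.104785, Gamma_vvv = -0.716999; k2 = (0.792315, -0.582178, -1.166040, -0.295048)
  k3: at (u, v) = (-0.617779, -0.832448), (du/dtau, dv/dtau) = (0.798564, -0.575286); Gamma_uuu = 0.433192, Gamma_uuv = -0.675771, Gamma_uvv = 0.809889, Gamma_vuu = 1.011496, Gamma_vuv = 0.103161, Gamma_vvv = -0.714603; k3 = (0.798564, -0.575286, -1.165187, -0.313751)
  k4: at (u, v) = (-0.577539, -0.860868), (du/dtau, dv/dtau) = (0.740348, -0.591909); Gamma_uuu = 0.412842, Gamma_uuv = -0.640622, Gamma_uvv = 0.762282, Gamma_vuu = 0.995766, Gamma_vuv = 0.106395, Gamma_vvv = -0.708877; k4 = (0.740348, -0.591909, -1.054820, -0.204186)
  Y <- Y + (h/6)(k1 + 2k2 + 2k3 + k4): u = -0.5777, v = -0.8611, du/dtau = 0.7401, dv/dtau = -0.5914
step 3:
  k1: at (u, v) = (-0.577746, -0.861129), (du/dtau, dv/dtau) = (0.740061, -0.591445); Gamma_uuu = 0.412996, Gamma_uuv = -0.640698, Gamma_uvv = 0.762266, Gamma_vuu = 0.995736, Gamma_vuv = 0.106226, Gamma_vvv = -0.708580; k1 = (0.740061, -0.591445, -1.053714, -0.204498)
  k2: at (u, v) = (-0.540742, -0.890701), (du/dtau, dv/dtau) = (0.687376, -0.601670); Gamma_uuu = 0.396259, Gamma_uuv = -0.610339, Gamma_uvv = 0.720499, Gamma_vuu = 0.980967, Gamma_vuv = 0.107279, Gamma_vvv = -0.700025; k2 = (0.687376, -0.601670, -0.952892, -0.121343)
  k3: at (u, v) = (-0.543377, -0.891212), (du/dtau, dv/dtau) = (0.692417, -0.597512); Gamma_uuu = 0.397745, Gamma_uuv = -0.611851, Gamma_uvv = 0.721897, Gamma_vuu = 0.981300, Gamma_vuv = 0.106273, Gamma_vvv = -0.698619; k3 = (0.692417, -0.597512, -0.954706, -0.133118)
  k4: at (u, v) = (-0.508504, -0.920880), (du/dtau, dv/dtau) = (0.644591, -0.604757); Gamma_uuu = 0.383300, Gamma_uuv = -0.585038, Gamma_uvv = 0.684886, Gamma_vuu = 0.967350, Gamma_vuv = 0.106307, Gamma_vvv = -0.689070; k4 = (0.644591, -0.604757, -0.865864, -0.067036)
  Y <- Y + (h/6)(k1 + 2k2 + 2k3 + k4): u = -0.5087, v = -0.9210, du/dtau = 0.6445, dv/dtau = -0.6045

Answer: u = -0.5087, v = -0.9210, du/dtau = 0.6445, dv/dtau = -0.6045


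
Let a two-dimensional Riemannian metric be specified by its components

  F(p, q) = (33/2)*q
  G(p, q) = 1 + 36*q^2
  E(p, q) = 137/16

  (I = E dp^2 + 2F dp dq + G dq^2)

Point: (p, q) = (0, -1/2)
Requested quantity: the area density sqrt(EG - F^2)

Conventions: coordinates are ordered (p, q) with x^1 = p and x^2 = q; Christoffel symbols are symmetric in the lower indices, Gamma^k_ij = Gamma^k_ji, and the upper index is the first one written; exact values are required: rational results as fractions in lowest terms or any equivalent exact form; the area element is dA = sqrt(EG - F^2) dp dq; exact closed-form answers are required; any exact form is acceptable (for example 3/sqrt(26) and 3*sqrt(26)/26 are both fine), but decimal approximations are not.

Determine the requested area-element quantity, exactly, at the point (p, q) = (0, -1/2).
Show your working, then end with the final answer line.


E = 137/16, F = -33/4, G = 10; EG - F^2 = 281/16

Answer: sqrt(EG - F^2) = sqrt(281)/4


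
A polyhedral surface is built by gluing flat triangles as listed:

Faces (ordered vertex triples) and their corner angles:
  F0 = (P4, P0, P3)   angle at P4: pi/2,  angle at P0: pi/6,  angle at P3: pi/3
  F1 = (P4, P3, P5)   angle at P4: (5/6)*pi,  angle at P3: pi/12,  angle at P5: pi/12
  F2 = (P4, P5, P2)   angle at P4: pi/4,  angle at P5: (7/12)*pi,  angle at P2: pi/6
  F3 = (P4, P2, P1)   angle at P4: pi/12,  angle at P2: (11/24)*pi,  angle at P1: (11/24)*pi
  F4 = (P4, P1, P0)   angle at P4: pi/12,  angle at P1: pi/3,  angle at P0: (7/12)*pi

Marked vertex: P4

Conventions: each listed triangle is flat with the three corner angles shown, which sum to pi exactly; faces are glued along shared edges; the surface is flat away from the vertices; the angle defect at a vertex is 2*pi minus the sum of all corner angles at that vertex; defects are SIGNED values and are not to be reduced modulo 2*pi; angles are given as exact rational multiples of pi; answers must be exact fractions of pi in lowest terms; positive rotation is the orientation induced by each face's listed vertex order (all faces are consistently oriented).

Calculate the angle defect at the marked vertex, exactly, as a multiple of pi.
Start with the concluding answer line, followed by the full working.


Answer: defect(P4) = pi/4

Sum of corner angles at P4: (7/4)*pi
defect = 2*pi - (7/4)*pi


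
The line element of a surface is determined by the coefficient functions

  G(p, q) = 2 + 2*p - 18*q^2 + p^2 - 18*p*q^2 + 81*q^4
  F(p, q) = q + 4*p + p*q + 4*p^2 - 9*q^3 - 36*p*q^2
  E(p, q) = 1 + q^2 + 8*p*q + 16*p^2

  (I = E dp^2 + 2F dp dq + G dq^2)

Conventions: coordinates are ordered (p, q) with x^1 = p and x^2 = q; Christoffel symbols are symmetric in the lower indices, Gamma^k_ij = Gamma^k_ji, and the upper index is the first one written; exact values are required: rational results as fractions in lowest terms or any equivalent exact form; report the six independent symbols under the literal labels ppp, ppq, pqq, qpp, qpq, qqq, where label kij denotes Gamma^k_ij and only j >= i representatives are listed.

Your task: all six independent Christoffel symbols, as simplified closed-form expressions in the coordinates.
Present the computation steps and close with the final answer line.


E = 1 + q^2 + 8*p*q + 16*p^2; F = q + 4*p + p*q + 4*p^2 - 9*q^3 - 36*p*q^2; G = 2 + 2*p - 18*q^2 + p^2 - 18*p*q^2 + 81*q^4
Gamma^k_ij = (1/2) g^{kl} (d_i g_jl + d_j g_il - d_l g_ij), with g^inv = (1/(EG-F^2)) [[G, -F], [-F, E]]
first partials: E_p = 8*q + 32*p, E_q = 2*q + 8*p, F_p = 4 + q + 8*p - 36*q^2, F_q = 1 + p - 27*q^2 - 72*p*q, G_p = 2 + 2*p - 18*q^2, G_q = -36*q - 36*p*q + 324*q^3
D = EG - F^2 = 2 + 2*p - 17*q^2 + 8*p*q + 17*p^2 - 18*p*q^2 + 81*q^4
expanded: Gamma^p_pp = (G E_p - 2F F_p + F E_q)/(2D), Gamma^p_pq = (G E_q - F G_p)/(2D), Gamma^p_qq = (2G F_q - G G_p - F G_q)/(2D), Gamma^q_pp = (2E F_p - E E_q - F E_p)/(2D), Gamma^q_pq = (E G_p - F E_q)/(2D), Gamma^q_qq = (E G_q - 2F F_q + F G_p)/(2D); substitute and cancel common factors

Answer: Gamma_ppp = (16*p + 4*q)/(17*p^2 - 18*p*q^2 + 8*p*q + 2*p + 81*q^4 - 17*q^2 + 2), Gamma_ppq = (4*p + q)/(17*p^2 - 18*p*q^2 + 8*p*q + 2*p + 81*q^4 - 17*q^2 + 2), Gamma_pqq = (-72*p*q - 18*q^2)/(17*p^2 - 18*p*q^2 + 8*p*q + 2*p + 81*q^4 - 17*q^2 + 2), Gamma_qpp = (4*p - 36*q^2 + 4)/(17*p^2 - 18*p*q^2 + 8*p*q + 2*p + 81*q^4 - 17*q^2 + 2), Gamma_qpq = (p - 9*q^2 + 1)/(17*p^2 - 18*p*q^2 + 8*p*q + 2*p + 81*q^4 - 17*q^2 + 2), Gamma_qqq = (-18*p*q + 162*q^3 - 18*q)/(17*p^2 - 18*p*q^2 + 8*p*q + 2*p + 81*q^4 - 17*q^2 + 2)


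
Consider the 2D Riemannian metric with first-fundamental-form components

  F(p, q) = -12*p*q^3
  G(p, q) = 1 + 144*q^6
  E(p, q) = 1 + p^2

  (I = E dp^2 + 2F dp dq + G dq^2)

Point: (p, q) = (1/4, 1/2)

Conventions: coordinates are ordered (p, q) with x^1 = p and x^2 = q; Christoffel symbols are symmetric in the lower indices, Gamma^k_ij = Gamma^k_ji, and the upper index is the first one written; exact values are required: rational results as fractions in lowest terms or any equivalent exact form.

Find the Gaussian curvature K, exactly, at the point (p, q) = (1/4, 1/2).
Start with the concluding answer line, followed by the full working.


Answer: K = -2304/2809

E = 17/16, F = -3/8, G = 13/4, EG - F^2 = 53/16 at the point
E_p = 1/2, E_q = 0, F_p = -3/2, F_q = -9/4, G_p = 0, G_q = 27
E_qq = 0, F_pq = -9, G_pp = 0
K follows from Brioschi's formula, (det M1 - det M2)/(EG - F^2)^2.
M1 = [[-E_qq/2 + F_pq - G_pp/2, E_p/2, F_p - E_q/2], [F_q - G_p/2, E, F], [G_q/2, F, G]] = [[-9, 1/4, -3/2], [-9/4, 17/16, -3/8], [27/2, -3/8, 13/4]]; det M1 = -9
M2 = [[0, E_q/2, G_p/2], [E_q/2, E, F], [G_p/2, F, G]] = [[0, 0, 0], [0, 17/16, -3/8], [0, -3/8, 13/4]]; det M2 = 0
det M1 - det M2 = -9; K = -9 / (53/16)^2 = -2304/2809


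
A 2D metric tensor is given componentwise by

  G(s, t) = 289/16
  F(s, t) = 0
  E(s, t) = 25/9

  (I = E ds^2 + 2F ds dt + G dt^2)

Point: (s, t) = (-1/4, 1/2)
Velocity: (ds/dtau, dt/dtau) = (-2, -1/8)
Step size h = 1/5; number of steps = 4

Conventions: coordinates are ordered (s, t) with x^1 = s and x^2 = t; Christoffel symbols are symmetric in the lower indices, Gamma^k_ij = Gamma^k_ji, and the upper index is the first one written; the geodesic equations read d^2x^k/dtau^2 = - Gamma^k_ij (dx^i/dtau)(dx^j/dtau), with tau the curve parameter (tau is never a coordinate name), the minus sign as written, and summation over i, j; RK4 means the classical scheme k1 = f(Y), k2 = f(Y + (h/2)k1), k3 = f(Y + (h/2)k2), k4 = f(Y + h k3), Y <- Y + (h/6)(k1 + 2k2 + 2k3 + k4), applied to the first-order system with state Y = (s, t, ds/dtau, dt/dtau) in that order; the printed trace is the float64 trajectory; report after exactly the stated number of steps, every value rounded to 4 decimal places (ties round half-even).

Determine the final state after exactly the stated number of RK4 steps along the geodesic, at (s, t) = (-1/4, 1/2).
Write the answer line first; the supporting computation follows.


Answer: s = -1.8500, t = 0.4000, ds/dtau = -2.0000, dt/dtau = -0.1250

f(Y) = (ds/dtau, dt/dtau, -Gamma^s_ij Y'^i Y'^j, -Gamma^t_ij Y'^i Y'^j) with the Gammas evaluated at the stage position; h = 0.200000; intermediate values shown to 6 dp
step 0: s = -0.2500, t = 0.5000, ds/dtau = -2.0000, dt/dtau = -0.1250
step 1:
  k1: at (s, t) = (-0.250000, 0.500000), (ds/dtau, dt/dtau) = (-2.000000, -0.125000); Gamma_sss = 0.000000, Gamma_sst = 0.000000, Gamma_stt = 0.000000, Gamma_tss = 0.000000, Gamma_tst = 0.000000, Gamma_ttt = 0.000000; k1 = (-2.000000, -0.125000, 0.000000, 0.000000)
  k2: at (s, t) = (-0.450000, 0.487500), (ds/dtau, dt/dtau) = (-2.000000, -0.125000); Gamma_sss = 0.000000, Gamma_sst = 0.000000, Gamma_stt = 0.000000, Gamma_tss = 0.000000, Gamma_tst = 0.000000, Gamma_ttt = 0.000000; k2 = (-2.000000, -0.125000, 0.000000, 0.000000)
  k3: at (s, t) = (-0.450000, 0.487500), (ds/dtau, dt/dtau) = (-2.000000, -0.125000); Gamma_sss = 0.000000, Gamma_sst = 0.000000, Gamma_stt = 0.000000, Gamma_tss = 0.000000, Gamma_tst = 0.000000, Gamma_ttt = 0.000000; k3 = (-2.000000, -0.125000, 0.000000, 0.000000)
  k4: at (s, t) = (-0.650000, 0.475000), (ds/dtau, dt/dtau) = (-2.000000, -0.125000); Gamma_sss = 0.000000, Gamma_sst = 0.000000, Gamma_stt = 0.000000, Gamma_tss = 0.000000, Gamma_tst = 0.000000, Gamma_ttt = 0.000000; k4 = (-2.000000, -0.125000, 0.000000, 0.000000)
  Y <- Y + (h/6)(k1 + 2k2 + 2k3 + k4): s = -0.6500, t = 0.4750, ds/dtau = -2.0000, dt/dtau = -0.1250
step 2:
  k1: at (s, t) = (-0.650000, 0.475000), (ds/dtau, dt/dtau) = (-2.000000, -0.125000); Gamma_sss = 0.000000, Gamma_sst = 0.000000, Gamma_stt = 0.000000, Gamma_tss = 0.000000, Gamma_tst = 0.000000, Gamma_ttt = 0.000000; k1 = (-2.000000, -0.125000, 0.000000, 0.000000)
  k2: at (s, t) = (-0.850000, 0.462500), (ds/dtau, dt/dtau) = (-2.000000, -0.125000); Gamma_sss = 0.000000, Gamma_sst = 0.000000, Gamma_stt = 0.000000, Gamma_tss = 0.000000, Gamma_tst = 0.000000, Gamma_ttt = 0.000000; k2 = (-2.000000, -0.125000, 0.000000, 0.000000)
  k3: at (s, t) = (-0.850000, 0.462500), (ds/dtau, dt/dtau) = (-2.000000, -0.125000); Gamma_sss = 0.000000, Gamma_sst = 0.000000, Gamma_stt = 0.000000, Gamma_tss = 0.000000, Gamma_tst = 0.000000, Gamma_ttt = 0.000000; k3 = (-2.000000, -0.125000, 0.000000, 0.000000)
  k4: at (s, t) = (-1.050000, 0.450000), (ds/dtau, dt/dtau) = (-2.000000, -0.125000); Gamma_sss = 0.000000, Gamma_sst = 0.000000, Gamma_stt = 0.000000, Gamma_tss = 0.000000, Gamma_tst = 0.000000, Gamma_ttt = 0.000000; k4 = (-2.000000, -0.125000, 0.000000, 0.000000)
  Y <- Y + (h/6)(k1 + 2k2 + 2k3 + k4): s = -1.0500, t = 0.4500, ds/dtau = -2.0000, dt/dtau = -0.1250
step 3:
  k1: at (s, t) = (-1.050000, 0.450000), (ds/dtau, dt/dtau) = (-2.000000, -0.125000); Gamma_sss = 0.000000, Gamma_sst = 0.000000, Gamma_stt = 0.000000, Gamma_tss = 0.000000, Gamma_tst = 0.000000, Gamma_ttt = 0.000000; k1 = (-2.000000, -0.125000, 0.000000, 0.000000)
  k2: at (s, t) = (-1.250000, 0.437500), (ds/dtau, dt/dtau) = (-2.000000, -0.125000); Gamma_sss = 0.000000, Gamma_sst = 0.000000, Gamma_stt = 0.000000, Gamma_tss = 0.000000, Gamma_tst = 0.000000, Gamma_ttt = 0.000000; k2 = (-2.000000, -0.125000, 0.000000, 0.000000)
  k3: at (s, t) = (-1.250000, 0.437500), (ds/dtau, dt/dtau) = (-2.000000, -0.125000); Gamma_sss = 0.000000, Gamma_sst = 0.000000, Gamma_stt = 0.000000, Gamma_tss = 0.000000, Gamma_tst = 0.000000, Gamma_ttt = 0.000000; k3 = (-2.000000, -0.125000, 0.000000, 0.000000)
  k4: at (s, t) = (-1.450000, 0.425000), (ds/dtau, dt/dtau) = (-2.000000, -0.125000); Gamma_sss = 0.000000, Gamma_sst = 0.000000, Gamma_stt = 0.000000, Gamma_tss = 0.000000, Gamma_tst = 0.000000, Gamma_ttt = 0.000000; k4 = (-2.000000, -0.125000, 0.000000, 0.000000)
  Y <- Y + (h/6)(k1 + 2k2 + 2k3 + k4): s = -1.4500, t = 0.4250, ds/dtau = -2.0000, dt/dtau = -0.1250
step 4:
  k1: at (s, t) = (-1.450000, 0.425000), (ds/dtau, dt/dtau) = (-2.000000, -0.125000); Gamma_sss = 0.000000, Gamma_sst = 0.000000, Gamma_stt = 0.000000, Gamma_tss = 0.000000, Gamma_tst = 0.000000, Gamma_ttt = 0.000000; k1 = (-2.000000, -0.125000, 0.000000, 0.000000)
  k2: at (s, t) = (-1.650000, 0.412500), (ds/dtau, dt/dtau) = (-2.000000, -0.125000); Gamma_sss = 0.000000, Gamma_sst = 0.000000, Gamma_stt = 0.000000, Gamma_tss = 0.000000, Gamma_tst = 0.000000, Gamma_ttt = 0.000000; k2 = (-2.000000, -0.125000, 0.000000, 0.000000)
  k3: at (s, t) = (-1.650000, 0.412500), (ds/dtau, dt/dtau) = (-2.000000, -0.125000); Gamma_sss = 0.000000, Gamma_sst = 0.000000, Gamma_stt = 0.000000, Gamma_tss = 0.000000, Gamma_tst = 0.000000, Gamma_ttt = 0.000000; k3 = (-2.000000, -0.125000, 0.000000, 0.000000)
  k4: at (s, t) = (-1.850000, 0.400000), (ds/dtau, dt/dtau) = (-2.000000, -0.125000); Gamma_sss = 0.000000, Gamma_sst = 0.000000, Gamma_stt = 0.000000, Gamma_tss = 0.000000, Gamma_tst = 0.000000, Gamma_ttt = 0.000000; k4 = (-2.000000, -0.125000, 0.000000, 0.000000)
  Y <- Y + (h/6)(k1 + 2k2 + 2k3 + k4): s = -1.8500, t = 0.4000, ds/dtau = -2.0000, dt/dtau = -0.1250


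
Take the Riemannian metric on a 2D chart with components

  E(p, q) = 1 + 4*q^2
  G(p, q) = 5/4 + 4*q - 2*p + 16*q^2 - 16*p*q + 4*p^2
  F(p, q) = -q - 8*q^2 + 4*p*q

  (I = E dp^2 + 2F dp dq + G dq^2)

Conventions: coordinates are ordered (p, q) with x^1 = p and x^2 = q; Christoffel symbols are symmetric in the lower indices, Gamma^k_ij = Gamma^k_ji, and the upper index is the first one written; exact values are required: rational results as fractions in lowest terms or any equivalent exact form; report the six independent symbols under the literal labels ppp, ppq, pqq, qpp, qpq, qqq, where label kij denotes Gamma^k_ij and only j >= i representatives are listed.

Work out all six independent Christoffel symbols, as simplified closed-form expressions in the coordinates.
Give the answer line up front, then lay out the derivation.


Answer: Gamma_ppp = 0, Gamma_ppq = 16*q/(16*p^2 - 64*p*q - 8*p + 80*q^2 + 16*q + 5), Gamma_pqq = -32*q/(16*p^2 - 64*p*q - 8*p + 80*q^2 + 16*q + 5), Gamma_qpp = 0, Gamma_qpq = (16*p - 32*q - 4)/(16*p^2 - 64*p*q - 8*p + 80*q^2 + 16*q + 5), Gamma_qqq = (-32*p + 64*q + 8)/(16*p^2 - 64*p*q - 8*p + 80*q^2 + 16*q + 5)

E = 1 + 4*q^2; F = -q - 8*q^2 + 4*p*q; G = 5/4 + 4*q - 2*p + 16*q^2 - 16*p*q + 4*p^2
Gamma^k_ij = (1/2) g^{kl} (d_i g_jl + d_j g_il - d_l g_ij), with g^inv = (1/(EG-F^2)) [[G, -F], [-F, E]]
first partials: E_p = 0, E_q = 8*q, F_p = 4*q, F_q = -1 - 16*q + 4*p, G_p = -2 - 16*q + 8*p, G_q = 4 + 32*q - 16*p
D = EG - F^2 = 5/4 + 4*q - 2*p + 20*q^2 - 16*p*q + 4*p^2
expanded: Gamma^p_pp = (G E_p - 2F F_p + F E_q)/(2D), Gamma^p_pq = (G E_q - F G_p)/(2D), Gamma^p_qq = (2G F_q - G G_p - F G_q)/(2D), Gamma^q_pp = (2E F_p - E E_q - F E_p)/(2D), Gamma^q_pq = (E G_p - F E_q)/(2D), Gamma^q_qq = (E G_q - 2F F_q + F G_p)/(2D); substitute and cancel common factors


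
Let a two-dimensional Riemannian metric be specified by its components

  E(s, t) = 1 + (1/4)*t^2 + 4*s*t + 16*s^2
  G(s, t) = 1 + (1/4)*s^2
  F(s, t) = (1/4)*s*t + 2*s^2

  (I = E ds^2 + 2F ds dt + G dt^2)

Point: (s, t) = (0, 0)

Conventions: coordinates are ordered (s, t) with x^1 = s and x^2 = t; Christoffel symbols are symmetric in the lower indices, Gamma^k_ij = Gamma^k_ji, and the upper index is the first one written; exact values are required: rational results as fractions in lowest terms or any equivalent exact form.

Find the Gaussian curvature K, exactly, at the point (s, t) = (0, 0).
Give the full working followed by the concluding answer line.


E = 1, F = 0, G = 1, EG - F^2 = 1 at the point
E_s = 0, E_t = 0, F_s = 0, F_t = 0, G_s = 0, G_t = 0
E_tt = 1/2, F_st = 1/4, G_ss = 1/2
Using the Brioschi determinant formula for K from the metric derivatives:
M1 = [[-E_tt/2 + F_st - G_ss/2, E_s/2, F_s - E_t/2], [F_t - G_s/2, E, F], [G_t/2, F, G]] = [[-1/4, 0, 0], [0, 1, 0], [0, 0, 1]]; det M1 = -1/4
M2 = [[0, E_t/2, G_s/2], [E_t/2, E, F], [G_s/2, F, G]] = [[0, 0, 0], [0, 1, 0], [0, 0, 1]]; det M2 = 0
det M1 - det M2 = -1/4; K = -1/4 / (1)^2 = -1/4

Answer: K = -1/4


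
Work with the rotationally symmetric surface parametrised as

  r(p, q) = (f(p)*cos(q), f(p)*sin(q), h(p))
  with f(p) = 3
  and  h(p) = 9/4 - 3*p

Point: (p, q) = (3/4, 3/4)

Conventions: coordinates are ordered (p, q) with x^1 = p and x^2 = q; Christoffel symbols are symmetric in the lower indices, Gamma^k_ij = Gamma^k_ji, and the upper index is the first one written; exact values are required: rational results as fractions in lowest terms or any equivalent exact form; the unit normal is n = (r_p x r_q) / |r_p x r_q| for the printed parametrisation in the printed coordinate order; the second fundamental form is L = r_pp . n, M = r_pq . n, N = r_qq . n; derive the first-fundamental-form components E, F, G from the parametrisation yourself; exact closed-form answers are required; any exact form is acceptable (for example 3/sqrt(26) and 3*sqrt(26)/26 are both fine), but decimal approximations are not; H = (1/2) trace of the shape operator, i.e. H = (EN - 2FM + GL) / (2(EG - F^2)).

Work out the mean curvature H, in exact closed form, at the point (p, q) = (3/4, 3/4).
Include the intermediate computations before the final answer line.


f = 3, f' = 0, f'' = 0, h' = -3, h'' = 0
E = 9, F = 0, G = 9; answer radicand W^2 = 9
unnormalised second-form numerators: l = 0, m = 0, n = -9; L = l/sqrt(9), and similarly M = m/sqrt(W^2), N = n/sqrt(W^2)
H = (E*n - 2*F*m + G*l) / (2*(EG - F^2)*sqrt(W^2)); E*n - 2*F*m + G*l = -81, EG - F^2 = 81, so H = (-1/2)/sqrt(9)

Answer: H = -1/6


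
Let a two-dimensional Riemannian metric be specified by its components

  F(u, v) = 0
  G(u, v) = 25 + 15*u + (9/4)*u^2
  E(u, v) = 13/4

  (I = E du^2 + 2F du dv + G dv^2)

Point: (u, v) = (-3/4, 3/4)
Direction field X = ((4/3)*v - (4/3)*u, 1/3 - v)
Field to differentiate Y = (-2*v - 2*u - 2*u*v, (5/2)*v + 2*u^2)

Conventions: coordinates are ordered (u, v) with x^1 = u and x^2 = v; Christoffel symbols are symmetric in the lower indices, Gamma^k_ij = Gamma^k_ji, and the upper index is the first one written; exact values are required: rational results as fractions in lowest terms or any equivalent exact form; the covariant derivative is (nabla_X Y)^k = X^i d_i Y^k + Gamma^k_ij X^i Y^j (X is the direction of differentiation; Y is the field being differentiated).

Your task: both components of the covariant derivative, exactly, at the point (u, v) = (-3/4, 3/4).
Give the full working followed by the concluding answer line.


E = 13/4, F = 0, G = 961/64 at the point
E_u = 0, E_v = 0, F_u = 0, F_v = 0, G_u = 93/8, G_v = 0
EG - F^2 = 12493/256;  g^inv = (256/12493) * [[961/64, 0], [0, 13/4]]
first-kind symbols [ij,l] = (1/2)(d_i g_jl + d_j g_il - d_l g_ij): [uu,u] = E_u/2 = 0, [uu,v] = F_u - E_v/2 = 0, [uv,u] = E_v/2 = 0, [uv,v] = G_u/2 = 93/16, [vv,u] = F_v - G_u/2 = -93/16, [vv,v] = G_v/2 = 0
Gamma^u_ij = (G*[ij,u] - F*[ij,v])/(EG - F^2), Gamma^v_ij = (E*[ij,v] - F*[ij,u])/(EG - F^2)
Gamma_uuu = 0, Gamma_uuv = 0, Gamma_uvv = -93/52, Gamma_vuu = 0, Gamma_vuv = 12/31, Gamma_vvv = 0
X = (2, -5/12), Y = (9/8, 3) at the point

Answer: (nabla_X Y)^u = -2843/624, (nabla_X Y)^v = -1823/372


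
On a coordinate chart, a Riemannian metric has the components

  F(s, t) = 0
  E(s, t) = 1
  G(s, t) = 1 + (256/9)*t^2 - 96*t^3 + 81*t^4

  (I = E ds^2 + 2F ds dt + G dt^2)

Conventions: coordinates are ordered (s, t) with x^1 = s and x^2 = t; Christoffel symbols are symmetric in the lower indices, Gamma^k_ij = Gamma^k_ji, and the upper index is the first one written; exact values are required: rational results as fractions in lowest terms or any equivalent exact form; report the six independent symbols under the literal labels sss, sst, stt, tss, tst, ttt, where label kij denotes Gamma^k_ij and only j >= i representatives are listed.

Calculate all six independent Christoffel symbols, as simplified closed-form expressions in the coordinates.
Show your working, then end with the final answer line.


E = 1; F = 0; G = 1 + (256/9)*t^2 - 96*t^3 + 81*t^4
Gamma^k_ij = (1/2) g^{kl} (d_i g_jl + d_j g_il - d_l g_ij), with g^inv = (1/(EG-F^2)) [[G, -F], [-F, E]]
first partials: E_s = 0, E_t = 0, F_s = 0, F_t = 0, G_s = 0, G_t = (512/9)*t - 288*t^2 + 324*t^3
D = EG - F^2 = 1 + (256/9)*t^2 - 96*t^3 + 81*t^4
expanded: Gamma^s_ss = (G E_s - 2F F_s + F E_t)/(2D), Gamma^s_st = (G E_t - F G_s)/(2D), Gamma^s_tt = (2G F_t - G G_s - F G_t)/(2D), Gamma^t_ss = (2E F_s - E E_t - F E_s)/(2D), Gamma^t_st = (E G_s - F E_t)/(2D), Gamma^t_tt = (E G_t - 2F F_t + F G_s)/(2D); substitute and cancel common factors

Answer: Gamma_sss = 0, Gamma_sst = 0, Gamma_stt = 0, Gamma_tss = 0, Gamma_tst = 0, Gamma_ttt = (1458*t^3 - 1296*t^2 + 256*t)/(729*t^4 - 864*t^3 + 256*t^2 + 9)


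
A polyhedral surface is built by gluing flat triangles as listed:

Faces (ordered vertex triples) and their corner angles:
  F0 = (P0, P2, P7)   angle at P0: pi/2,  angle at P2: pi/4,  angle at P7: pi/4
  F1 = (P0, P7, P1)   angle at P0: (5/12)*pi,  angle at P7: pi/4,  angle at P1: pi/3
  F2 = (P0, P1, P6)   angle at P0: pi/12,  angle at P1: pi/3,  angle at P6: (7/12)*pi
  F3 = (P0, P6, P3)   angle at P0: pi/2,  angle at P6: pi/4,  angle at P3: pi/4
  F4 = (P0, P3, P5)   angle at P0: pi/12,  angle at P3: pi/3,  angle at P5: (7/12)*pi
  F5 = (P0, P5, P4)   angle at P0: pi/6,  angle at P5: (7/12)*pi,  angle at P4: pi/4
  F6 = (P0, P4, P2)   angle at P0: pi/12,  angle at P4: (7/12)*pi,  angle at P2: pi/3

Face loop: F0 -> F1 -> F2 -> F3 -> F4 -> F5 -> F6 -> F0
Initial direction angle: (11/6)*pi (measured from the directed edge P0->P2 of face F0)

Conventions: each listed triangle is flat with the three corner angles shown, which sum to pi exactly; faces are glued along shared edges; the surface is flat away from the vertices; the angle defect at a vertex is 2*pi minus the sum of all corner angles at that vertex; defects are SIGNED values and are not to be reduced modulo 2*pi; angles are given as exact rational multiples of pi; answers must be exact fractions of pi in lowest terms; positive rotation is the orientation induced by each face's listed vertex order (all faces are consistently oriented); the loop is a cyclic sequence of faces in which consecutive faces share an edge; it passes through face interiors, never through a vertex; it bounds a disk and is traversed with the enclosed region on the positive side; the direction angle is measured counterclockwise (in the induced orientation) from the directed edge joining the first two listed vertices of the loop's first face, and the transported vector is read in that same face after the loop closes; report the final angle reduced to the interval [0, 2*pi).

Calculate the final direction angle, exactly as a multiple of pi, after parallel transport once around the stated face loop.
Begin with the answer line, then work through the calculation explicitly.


Answer: final direction angle = 0

enclosed vertex P0: corner angles sum to (11/6)*pi, defect = 2*pi - (11/6)*pi = pi/6
the final direction is the initial angle plus the enclosed defects, taken mod 2*pi in the induced orientation
final angle = (11/6)*pi + pi/6 = 0 (mod 2*pi)
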